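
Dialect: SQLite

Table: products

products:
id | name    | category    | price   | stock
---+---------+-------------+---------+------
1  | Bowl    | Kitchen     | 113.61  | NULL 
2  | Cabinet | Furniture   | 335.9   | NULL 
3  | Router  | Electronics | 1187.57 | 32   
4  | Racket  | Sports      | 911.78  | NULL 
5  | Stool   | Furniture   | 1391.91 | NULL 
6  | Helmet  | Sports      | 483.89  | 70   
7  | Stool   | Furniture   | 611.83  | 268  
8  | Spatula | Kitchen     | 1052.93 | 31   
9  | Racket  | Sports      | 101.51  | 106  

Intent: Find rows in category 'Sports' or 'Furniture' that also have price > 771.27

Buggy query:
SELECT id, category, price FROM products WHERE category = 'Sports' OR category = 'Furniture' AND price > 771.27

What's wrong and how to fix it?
Bug: AND binds tighter than OR, so this parses as category = 'Sports' OR (category = 'Furniture' AND price > 771.27)

Fix: Group the OR with parentheses (or use IN), then AND the threshold

Corrected query:
SELECT id, category, price FROM products WHERE (category = 'Sports' OR category = 'Furniture') AND price > 771.27

Result:
id | category  | price  
---+-----------+--------
4  | Sports    | 911.78 
5  | Furniture | 1391.91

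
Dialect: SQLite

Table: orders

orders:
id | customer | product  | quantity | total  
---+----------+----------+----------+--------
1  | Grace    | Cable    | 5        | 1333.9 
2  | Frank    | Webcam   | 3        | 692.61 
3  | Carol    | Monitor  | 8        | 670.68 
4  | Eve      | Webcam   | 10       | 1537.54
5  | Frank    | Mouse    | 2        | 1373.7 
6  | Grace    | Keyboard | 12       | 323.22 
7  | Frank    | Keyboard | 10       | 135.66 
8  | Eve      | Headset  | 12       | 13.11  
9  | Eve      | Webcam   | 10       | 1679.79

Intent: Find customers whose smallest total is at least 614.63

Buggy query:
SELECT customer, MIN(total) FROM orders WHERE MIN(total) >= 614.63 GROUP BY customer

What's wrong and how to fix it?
Bug: Aggregates like MIN are computed per group after WHERE runs

Fix: Replace WHERE with HAVING after the GROUP BY

Corrected query:
SELECT customer, MIN(total) FROM orders GROUP BY customer HAVING MIN(total) >= 614.63

Result:
customer | MIN(total)
---------+-----------
Carol    | 670.68    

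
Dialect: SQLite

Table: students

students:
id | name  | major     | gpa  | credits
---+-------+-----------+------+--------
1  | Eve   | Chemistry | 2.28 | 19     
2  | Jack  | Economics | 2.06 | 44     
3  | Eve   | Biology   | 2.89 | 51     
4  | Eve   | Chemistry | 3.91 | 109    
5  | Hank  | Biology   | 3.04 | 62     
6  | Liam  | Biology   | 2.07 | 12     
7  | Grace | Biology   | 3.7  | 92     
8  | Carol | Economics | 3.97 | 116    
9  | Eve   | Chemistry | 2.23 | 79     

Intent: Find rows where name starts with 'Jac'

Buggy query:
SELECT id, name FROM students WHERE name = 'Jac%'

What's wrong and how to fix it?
Bug: Wildcards only work with LIKE; '=' treats '%' as a literal character

Fix: Use LIKE for wildcard pattern matching

Corrected query:
SELECT id, name FROM students WHERE name LIKE 'Jac%'

Result:
id | name
---+-----
2  | Jack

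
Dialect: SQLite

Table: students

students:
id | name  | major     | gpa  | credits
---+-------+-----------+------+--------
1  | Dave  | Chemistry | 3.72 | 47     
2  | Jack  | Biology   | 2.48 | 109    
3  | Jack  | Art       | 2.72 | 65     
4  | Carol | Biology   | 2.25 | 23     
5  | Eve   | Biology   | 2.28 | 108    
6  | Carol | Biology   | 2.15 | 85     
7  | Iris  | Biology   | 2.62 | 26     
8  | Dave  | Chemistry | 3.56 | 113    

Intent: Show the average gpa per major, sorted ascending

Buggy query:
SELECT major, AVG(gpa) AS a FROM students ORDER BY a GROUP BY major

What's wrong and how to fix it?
Bug: ORDER BY appears before GROUP BY; SQL clause order requires GROUP BY first

Fix: Move ORDER BY to the end, after GROUP BY

Corrected query:
SELECT major, AVG(gpa) AS a FROM students GROUP BY major ORDER BY a

Result:
major     | a    
----------+------
Biology   | 2.356
Art       | 2.72 
Chemistry | 3.64 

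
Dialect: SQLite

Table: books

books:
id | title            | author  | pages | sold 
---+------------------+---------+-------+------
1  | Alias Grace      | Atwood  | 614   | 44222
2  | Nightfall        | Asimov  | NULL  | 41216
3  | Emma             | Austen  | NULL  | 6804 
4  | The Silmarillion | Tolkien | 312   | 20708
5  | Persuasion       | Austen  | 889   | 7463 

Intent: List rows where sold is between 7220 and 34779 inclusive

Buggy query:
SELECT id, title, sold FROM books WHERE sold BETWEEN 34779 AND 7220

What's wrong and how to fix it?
Bug: BETWEEN expects the lower bound first; with 34779 AND 7220 the range is empty

Fix: Write BETWEEN 7220 AND 34779

Corrected query:
SELECT id, title, sold FROM books WHERE sold BETWEEN 7220 AND 34779

Result:
id | title            | sold 
---+------------------+------
4  | The Silmarillion | 20708
5  | Persuasion       | 7463 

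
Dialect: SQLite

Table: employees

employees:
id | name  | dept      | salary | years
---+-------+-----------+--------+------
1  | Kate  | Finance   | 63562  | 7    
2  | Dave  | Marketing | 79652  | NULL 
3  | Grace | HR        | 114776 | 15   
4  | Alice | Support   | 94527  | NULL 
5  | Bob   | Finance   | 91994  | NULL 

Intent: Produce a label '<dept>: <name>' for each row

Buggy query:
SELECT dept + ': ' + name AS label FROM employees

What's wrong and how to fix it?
Bug: '+' is numeric addition; on text columns SQLite converts them to 0 instead of concatenating

Fix: Use the || operator for string concatenation

Corrected query:
SELECT dept || ': ' || name AS label FROM employees

Result:
label          
---------------
Finance: Kate  
Marketing: Dave
HR: Grace      
Support: Alice 
Finance: Bob   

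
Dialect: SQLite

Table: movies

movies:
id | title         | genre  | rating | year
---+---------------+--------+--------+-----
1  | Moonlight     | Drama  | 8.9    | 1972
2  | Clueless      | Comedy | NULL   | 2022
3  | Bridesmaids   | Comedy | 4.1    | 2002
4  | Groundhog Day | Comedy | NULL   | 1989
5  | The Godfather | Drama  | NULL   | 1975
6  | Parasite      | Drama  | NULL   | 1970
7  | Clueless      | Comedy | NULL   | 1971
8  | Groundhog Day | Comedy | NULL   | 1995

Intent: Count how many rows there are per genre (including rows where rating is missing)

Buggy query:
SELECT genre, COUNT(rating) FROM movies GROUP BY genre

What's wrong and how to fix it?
Bug: COUNT(rating) skips NULLs, so groups with missing rating are undercounted

Fix: Replace COUNT(rating) with COUNT(*)

Corrected query:
SELECT genre, COUNT(*) FROM movies GROUP BY genre

Result:
genre  | COUNT(*)
-------+---------
Comedy | 5       
Drama  | 3       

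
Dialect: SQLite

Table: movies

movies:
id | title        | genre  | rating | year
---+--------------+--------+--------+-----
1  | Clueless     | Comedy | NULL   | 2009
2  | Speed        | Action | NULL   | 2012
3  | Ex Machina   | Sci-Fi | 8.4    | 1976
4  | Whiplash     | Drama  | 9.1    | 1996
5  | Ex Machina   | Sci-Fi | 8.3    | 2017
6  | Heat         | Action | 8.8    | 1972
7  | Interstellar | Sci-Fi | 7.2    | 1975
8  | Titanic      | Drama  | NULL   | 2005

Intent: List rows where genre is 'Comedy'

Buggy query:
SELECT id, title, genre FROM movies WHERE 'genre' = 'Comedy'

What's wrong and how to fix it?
Bug: 'genre' in single quotes is a string literal, not the column; the comparison is literal-vs-literal and never true

Fix: Remove the quotes around the column name (or use double quotes for an identifier)

Corrected query:
SELECT id, title, genre FROM movies WHERE genre = 'Comedy'

Result:
id | title    | genre 
---+----------+-------
1  | Clueless | Comedy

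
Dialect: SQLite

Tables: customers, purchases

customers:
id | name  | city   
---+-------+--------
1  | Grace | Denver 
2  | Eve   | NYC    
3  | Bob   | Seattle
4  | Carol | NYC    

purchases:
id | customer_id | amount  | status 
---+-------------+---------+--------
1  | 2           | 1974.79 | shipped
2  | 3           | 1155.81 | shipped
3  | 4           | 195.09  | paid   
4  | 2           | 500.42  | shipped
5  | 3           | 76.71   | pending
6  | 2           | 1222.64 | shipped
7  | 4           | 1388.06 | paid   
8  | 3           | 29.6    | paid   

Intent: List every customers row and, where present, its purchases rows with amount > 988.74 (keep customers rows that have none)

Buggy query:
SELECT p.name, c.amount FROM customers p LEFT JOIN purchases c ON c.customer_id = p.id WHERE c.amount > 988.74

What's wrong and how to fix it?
Bug: A WHERE condition on the right-hand table after LEFT JOIN drops unmatched parents

Fix: Put 'c.amount > 988.74' in the JOIN's ON clause instead of WHERE

Corrected query:
SELECT p.name, c.amount FROM customers p LEFT JOIN purchases c ON c.customer_id = p.id AND c.amount > 988.74

Result:
name  | amount 
------+--------
Grace | NULL   
Eve   | 1222.64
Eve   | 1974.79
Bob   | 1155.81
Carol | 1388.06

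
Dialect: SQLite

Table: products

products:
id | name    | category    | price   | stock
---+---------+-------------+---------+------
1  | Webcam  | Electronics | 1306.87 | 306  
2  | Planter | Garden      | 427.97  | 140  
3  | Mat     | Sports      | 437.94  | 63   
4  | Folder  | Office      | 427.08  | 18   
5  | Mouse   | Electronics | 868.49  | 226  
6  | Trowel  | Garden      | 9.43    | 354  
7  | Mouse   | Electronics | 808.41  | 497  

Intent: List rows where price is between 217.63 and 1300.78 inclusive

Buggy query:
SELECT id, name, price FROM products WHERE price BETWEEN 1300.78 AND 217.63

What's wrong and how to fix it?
Bug: BETWEEN expects the lower bound first; with 1300.78 AND 217.63 the range is empty

Fix: Swap the bounds so the smaller value comes first

Corrected query:
SELECT id, name, price FROM products WHERE price BETWEEN 217.63 AND 1300.78

Result:
id | name    | price 
---+---------+-------
2  | Planter | 427.97
3  | Mat     | 437.94
4  | Folder  | 427.08
5  | Mouse   | 868.49
7  | Mouse   | 808.41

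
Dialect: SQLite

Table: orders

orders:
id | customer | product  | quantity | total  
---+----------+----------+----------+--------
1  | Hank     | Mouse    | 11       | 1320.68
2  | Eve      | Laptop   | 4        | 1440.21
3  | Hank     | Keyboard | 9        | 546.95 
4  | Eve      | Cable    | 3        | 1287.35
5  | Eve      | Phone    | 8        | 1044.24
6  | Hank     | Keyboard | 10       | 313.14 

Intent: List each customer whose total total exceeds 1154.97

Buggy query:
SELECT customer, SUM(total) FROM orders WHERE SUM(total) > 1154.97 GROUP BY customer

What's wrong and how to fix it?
Bug: SUM(total) is an aggregate, but WHERE filters rows before aggregation

Fix: Use HAVING (which filters groups after aggregation) instead of WHERE

Corrected query:
SELECT customer, SUM(total) FROM orders GROUP BY customer HAVING SUM(total) > 1154.97

Result:
customer | SUM(total)
---------+-----------
Eve      | 3771.8    
Hank     | 2180.77   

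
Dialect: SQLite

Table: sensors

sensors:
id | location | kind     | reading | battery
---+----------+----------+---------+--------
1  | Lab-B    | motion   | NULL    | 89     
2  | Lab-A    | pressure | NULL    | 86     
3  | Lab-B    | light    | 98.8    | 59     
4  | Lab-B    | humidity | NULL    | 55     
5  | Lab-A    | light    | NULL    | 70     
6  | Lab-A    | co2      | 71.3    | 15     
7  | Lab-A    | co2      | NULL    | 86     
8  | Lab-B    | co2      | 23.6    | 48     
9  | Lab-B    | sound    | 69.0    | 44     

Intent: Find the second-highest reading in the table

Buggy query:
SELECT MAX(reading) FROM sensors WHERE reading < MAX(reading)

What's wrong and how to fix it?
Bug: The inner MAX is an aggregate inside WHERE, which is not allowed

Fix: Put the inner MAX in a scalar subquery

Corrected query:
SELECT MAX(reading) FROM sensors WHERE reading < (SELECT MAX(reading) FROM sensors)

Result:
MAX(reading)
------------
71.3        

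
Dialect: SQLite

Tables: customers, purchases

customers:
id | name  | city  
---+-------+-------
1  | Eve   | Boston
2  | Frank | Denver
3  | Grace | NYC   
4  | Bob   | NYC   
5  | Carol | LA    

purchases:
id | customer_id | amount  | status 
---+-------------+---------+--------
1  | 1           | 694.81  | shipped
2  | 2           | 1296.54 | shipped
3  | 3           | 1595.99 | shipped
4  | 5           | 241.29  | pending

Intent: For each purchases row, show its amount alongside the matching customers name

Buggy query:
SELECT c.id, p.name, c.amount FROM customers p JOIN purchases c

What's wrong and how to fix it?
Bug: JOIN with no ON clause produces a cartesian product; every purchases row pairs with every customers row

Fix: Specify the join condition linking the foreign key to the parent id

Corrected query:
SELECT c.id, p.name, c.amount FROM customers p JOIN purchases c ON c.customer_id = p.id

Result:
id | name  | amount 
---+-------+--------
1  | Eve   | 694.81 
2  | Frank | 1296.54
3  | Grace | 1595.99
4  | Carol | 241.29 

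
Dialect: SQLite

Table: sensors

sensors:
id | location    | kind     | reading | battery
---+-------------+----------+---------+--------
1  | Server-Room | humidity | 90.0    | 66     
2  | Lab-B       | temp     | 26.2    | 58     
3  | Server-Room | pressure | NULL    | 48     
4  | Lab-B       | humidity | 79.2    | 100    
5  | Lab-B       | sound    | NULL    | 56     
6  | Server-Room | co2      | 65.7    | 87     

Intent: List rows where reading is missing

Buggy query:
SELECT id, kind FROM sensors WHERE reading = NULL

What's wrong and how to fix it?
Bug: Comparing to NULL with '=' never matches; NULL = NULL is unknown, not true

Fix: Replace '= NULL' with 'IS NULL'

Corrected query:
SELECT id, kind FROM sensors WHERE reading IS NULL

Result:
id | kind    
---+---------
3  | pressure
5  | sound   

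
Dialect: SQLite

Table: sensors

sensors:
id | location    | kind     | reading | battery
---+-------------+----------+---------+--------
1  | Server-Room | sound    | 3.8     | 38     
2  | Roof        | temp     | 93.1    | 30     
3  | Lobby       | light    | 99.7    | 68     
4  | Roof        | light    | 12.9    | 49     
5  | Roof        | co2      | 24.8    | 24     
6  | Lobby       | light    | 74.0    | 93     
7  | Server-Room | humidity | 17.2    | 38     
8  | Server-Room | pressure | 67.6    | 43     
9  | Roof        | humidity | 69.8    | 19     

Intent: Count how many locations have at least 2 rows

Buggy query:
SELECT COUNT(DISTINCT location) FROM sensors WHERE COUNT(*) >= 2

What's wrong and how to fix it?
Bug: COUNT(*) cannot appear in WHERE; the per-group count doesn't exist yet

Fix: Use a subquery that GROUPs and filters with HAVING, then count its rows

Corrected query:
SELECT COUNT(*) FROM (SELECT location FROM sensors GROUP BY location HAVING COUNT(*) >= 2)

Result:
COUNT(*)
--------
3       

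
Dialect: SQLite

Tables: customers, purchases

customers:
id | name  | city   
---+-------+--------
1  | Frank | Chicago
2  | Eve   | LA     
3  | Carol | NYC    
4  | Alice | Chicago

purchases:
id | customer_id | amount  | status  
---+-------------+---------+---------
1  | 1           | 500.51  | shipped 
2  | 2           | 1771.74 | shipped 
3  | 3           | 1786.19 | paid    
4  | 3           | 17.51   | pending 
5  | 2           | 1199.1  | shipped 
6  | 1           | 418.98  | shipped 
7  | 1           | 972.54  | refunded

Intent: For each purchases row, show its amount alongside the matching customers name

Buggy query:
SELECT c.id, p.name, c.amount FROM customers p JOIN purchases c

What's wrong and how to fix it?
Bug: JOIN with no ON clause produces a cartesian product; every purchases row pairs with every customers row

Fix: Add ON c.customer_id = p.id to the JOIN

Corrected query:
SELECT c.id, p.name, c.amount FROM customers p JOIN purchases c ON c.customer_id = p.id

Result:
id | name  | amount 
---+-------+--------
1  | Frank | 500.51 
2  | Eve   | 1771.74
3  | Carol | 1786.19
4  | Carol | 17.51  
5  | Eve   | 1199.1 
6  | Frank | 418.98 
7  | Frank | 972.54 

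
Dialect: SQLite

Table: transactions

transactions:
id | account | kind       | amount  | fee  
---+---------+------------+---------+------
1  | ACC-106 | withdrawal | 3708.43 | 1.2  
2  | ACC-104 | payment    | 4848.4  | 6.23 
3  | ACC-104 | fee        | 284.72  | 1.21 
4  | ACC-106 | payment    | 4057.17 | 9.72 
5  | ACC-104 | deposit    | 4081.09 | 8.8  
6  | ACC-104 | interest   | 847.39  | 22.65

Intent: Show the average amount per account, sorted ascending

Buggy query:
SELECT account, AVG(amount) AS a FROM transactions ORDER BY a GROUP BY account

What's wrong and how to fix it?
Bug: GROUP BY must precede ORDER BY

Fix: Reorder: SELECT … FROM … GROUP BY … ORDER BY …

Corrected query:
SELECT account, AVG(amount) AS a FROM transactions GROUP BY account ORDER BY a

Result:
account | a     
--------+-------
ACC-104 | 2515.4
ACC-106 | 3882.8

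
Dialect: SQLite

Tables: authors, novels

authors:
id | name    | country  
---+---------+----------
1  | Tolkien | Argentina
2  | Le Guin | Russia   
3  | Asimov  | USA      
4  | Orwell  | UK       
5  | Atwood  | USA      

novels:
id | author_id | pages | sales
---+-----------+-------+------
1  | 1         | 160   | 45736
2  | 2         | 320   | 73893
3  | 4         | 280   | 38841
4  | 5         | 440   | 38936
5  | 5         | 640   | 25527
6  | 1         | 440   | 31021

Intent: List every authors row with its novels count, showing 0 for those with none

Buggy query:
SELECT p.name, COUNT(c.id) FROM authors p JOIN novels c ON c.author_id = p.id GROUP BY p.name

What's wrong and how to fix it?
Bug: An inner join excludes parents with zero children

Fix: Switch to LEFT JOIN to retain unmatched parent rows

Corrected query:
SELECT p.name, COUNT(c.id) FROM authors p LEFT JOIN novels c ON c.author_id = p.id GROUP BY p.name

Result:
name    | COUNT(c.id)
--------+------------
Asimov  | 0          
Atwood  | 2          
Le Guin | 1          
Orwell  | 1          
Tolkien | 2          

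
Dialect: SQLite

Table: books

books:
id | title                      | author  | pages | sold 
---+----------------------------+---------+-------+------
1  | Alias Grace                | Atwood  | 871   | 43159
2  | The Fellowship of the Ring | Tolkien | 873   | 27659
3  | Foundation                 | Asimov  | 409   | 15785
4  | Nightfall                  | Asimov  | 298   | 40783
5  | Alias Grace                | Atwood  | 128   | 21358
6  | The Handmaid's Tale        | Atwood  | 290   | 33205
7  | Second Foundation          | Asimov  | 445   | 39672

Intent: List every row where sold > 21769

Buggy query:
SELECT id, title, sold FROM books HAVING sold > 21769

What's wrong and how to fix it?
Bug: HAVING filters the output of aggregation, but this query has no GROUP BY and no aggregate functions, so SQLite rejects it (HAVING clause on a non-aggregate query); the condition here is per row

Fix: Replace HAVING with WHERE since the condition applies to individual rows

Corrected query:
SELECT id, title, sold FROM books WHERE sold > 21769

Result:
id | title                      | sold 
---+----------------------------+------
1  | Alias Grace                | 43159
2  | The Fellowship of the Ring | 27659
4  | Nightfall                  | 40783
6  | The Handmaid's Tale        | 33205
7  | Second Foundation          | 39672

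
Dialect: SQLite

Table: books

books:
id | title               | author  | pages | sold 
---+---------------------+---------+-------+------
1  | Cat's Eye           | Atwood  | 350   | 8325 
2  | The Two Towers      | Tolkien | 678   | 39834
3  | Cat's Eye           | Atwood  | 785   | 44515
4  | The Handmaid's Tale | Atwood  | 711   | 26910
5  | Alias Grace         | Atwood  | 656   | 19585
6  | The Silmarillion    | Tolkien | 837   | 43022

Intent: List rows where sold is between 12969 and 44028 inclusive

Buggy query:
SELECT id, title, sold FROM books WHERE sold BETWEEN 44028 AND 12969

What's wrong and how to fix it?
Bug: BETWEEN expects the lower bound first; with 44028 AND 12969 the range is empty

Fix: Swap the bounds so the smaller value comes first

Corrected query:
SELECT id, title, sold FROM books WHERE sold BETWEEN 12969 AND 44028

Result:
id | title               | sold 
---+---------------------+------
2  | The Two Towers      | 39834
4  | The Handmaid's Tale | 26910
5  | Alias Grace         | 19585
6  | The Silmarillion    | 43022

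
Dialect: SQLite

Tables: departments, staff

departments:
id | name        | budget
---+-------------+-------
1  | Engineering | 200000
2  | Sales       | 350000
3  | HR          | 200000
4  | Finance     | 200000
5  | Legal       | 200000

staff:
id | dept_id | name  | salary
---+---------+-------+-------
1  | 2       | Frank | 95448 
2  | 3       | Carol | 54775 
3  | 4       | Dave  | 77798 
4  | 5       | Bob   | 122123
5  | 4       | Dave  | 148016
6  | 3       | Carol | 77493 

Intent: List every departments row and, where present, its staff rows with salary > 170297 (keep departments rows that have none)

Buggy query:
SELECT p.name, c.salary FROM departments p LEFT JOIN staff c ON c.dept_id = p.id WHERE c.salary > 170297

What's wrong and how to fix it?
Bug: A WHERE condition on the right-hand table after LEFT JOIN drops unmatched parents

Fix: Move the right-table condition into the ON clause so unmatched parents are kept

Corrected query:
SELECT p.name, c.salary FROM departments p LEFT JOIN staff c ON c.dept_id = p.id AND c.salary > 170297

Result:
name        | salary
------------+-------
Engineering | NULL  
Sales       | NULL  
HR          | NULL  
Finance     | NULL  
Legal       | NULL  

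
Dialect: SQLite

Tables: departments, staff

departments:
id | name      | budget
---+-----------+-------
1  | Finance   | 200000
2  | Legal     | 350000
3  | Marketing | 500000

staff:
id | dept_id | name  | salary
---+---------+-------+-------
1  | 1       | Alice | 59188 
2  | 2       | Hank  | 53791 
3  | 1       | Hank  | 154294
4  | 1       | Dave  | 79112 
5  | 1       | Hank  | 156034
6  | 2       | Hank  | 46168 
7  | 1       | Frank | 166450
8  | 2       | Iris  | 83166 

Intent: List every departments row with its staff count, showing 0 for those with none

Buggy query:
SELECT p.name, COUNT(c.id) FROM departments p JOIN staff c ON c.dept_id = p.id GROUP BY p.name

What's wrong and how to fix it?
Bug: INNER JOIN drops departments rows that have no matching staff rows

Fix: Use LEFT JOIN so parents without children still appear (COUNT(c.id) gives 0)

Corrected query:
SELECT p.name, COUNT(c.id) FROM departments p LEFT JOIN staff c ON c.dept_id = p.id GROUP BY p.name

Result:
name      | COUNT(c.id)
----------+------------
Finance   | 5          
Legal     | 3          
Marketing | 0          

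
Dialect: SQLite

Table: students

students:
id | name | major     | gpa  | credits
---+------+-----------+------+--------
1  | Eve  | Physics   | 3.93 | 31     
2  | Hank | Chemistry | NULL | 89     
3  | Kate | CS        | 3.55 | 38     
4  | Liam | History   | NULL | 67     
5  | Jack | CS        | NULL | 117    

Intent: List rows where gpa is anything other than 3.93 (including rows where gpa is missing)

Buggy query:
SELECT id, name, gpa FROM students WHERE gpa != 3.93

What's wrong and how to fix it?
Bug: Inequality against NULL is unknown, not true; rows with NULL are dropped

Fix: Add an explicit OR gpa IS NULL to include the missing-value rows

Corrected query:
SELECT id, name, gpa FROM students WHERE gpa != 3.93 OR gpa IS NULL

Result:
id | name | gpa 
---+------+-----
2  | Hank | NULL
3  | Kate | 3.55
4  | Liam | NULL
5  | Jack | NULL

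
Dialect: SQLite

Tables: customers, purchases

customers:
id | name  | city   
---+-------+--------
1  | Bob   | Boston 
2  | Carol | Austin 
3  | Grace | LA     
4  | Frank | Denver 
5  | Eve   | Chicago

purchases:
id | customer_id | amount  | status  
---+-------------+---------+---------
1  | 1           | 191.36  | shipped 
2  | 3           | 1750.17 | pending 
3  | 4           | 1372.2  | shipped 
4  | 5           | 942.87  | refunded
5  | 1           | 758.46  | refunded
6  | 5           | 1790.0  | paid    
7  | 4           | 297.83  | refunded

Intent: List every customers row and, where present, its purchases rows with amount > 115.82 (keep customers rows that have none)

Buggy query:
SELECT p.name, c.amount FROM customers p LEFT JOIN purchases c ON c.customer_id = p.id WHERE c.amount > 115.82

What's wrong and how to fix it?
Bug: Filtering c.amount in WHERE discards the NULL rows produced by LEFT JOIN, turning it into an inner join

Fix: Move the right-table condition into the ON clause so unmatched parents are kept

Corrected query:
SELECT p.name, c.amount FROM customers p LEFT JOIN purchases c ON c.customer_id = p.id AND c.amount > 115.82

Result:
name  | amount 
------+--------
Bob   | 191.36 
Bob   | 758.46 
Carol | NULL   
Grace | 1750.17
Frank | 297.83 
Frank | 1372.2 
Eve   | 942.87 
Eve   | 1790   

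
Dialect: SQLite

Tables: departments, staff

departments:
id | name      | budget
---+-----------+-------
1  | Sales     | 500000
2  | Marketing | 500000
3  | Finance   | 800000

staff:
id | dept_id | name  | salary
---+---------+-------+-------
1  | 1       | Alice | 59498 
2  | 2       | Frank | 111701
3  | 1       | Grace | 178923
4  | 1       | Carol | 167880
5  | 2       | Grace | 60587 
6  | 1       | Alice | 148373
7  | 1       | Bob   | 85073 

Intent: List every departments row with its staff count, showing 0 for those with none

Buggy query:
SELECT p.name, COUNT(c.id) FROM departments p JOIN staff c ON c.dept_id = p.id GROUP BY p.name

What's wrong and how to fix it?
Bug: INNER JOIN drops departments rows that have no matching staff rows

Fix: Switch to LEFT JOIN to retain unmatched parent rows

Corrected query:
SELECT p.name, COUNT(c.id) FROM departments p LEFT JOIN staff c ON c.dept_id = p.id GROUP BY p.name

Result:
name      | COUNT(c.id)
----------+------------
Finance   | 0          
Marketing | 2          
Sales     | 5          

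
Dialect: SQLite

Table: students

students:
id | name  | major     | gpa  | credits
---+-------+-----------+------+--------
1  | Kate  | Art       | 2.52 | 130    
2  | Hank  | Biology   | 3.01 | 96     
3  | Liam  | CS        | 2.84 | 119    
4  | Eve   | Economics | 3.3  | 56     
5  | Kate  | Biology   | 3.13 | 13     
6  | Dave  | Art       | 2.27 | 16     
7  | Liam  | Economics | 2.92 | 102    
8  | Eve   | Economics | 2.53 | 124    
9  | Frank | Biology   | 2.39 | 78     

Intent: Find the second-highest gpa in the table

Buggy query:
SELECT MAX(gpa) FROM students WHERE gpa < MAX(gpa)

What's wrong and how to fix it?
Bug: MAX(gpa) on the right of the comparison is an aggregate-in-WHERE error

Fix: Compute the overall MAX in a subquery, then take MAX of rows below it

Corrected query:
SELECT MAX(gpa) FROM students WHERE gpa < (SELECT MAX(gpa) FROM students)

Result:
MAX(gpa)
--------
3.13    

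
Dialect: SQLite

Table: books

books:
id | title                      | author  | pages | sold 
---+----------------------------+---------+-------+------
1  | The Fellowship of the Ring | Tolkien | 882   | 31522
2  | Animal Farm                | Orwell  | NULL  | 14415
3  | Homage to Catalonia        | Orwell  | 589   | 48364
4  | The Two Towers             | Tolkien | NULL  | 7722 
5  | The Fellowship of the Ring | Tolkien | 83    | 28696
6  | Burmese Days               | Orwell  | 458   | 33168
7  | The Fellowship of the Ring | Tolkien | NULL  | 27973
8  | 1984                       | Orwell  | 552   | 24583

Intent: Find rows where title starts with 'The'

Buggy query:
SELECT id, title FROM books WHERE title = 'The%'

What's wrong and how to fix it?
Bug: '=' compares the literal string including the % character; pattern matching needs LIKE

Fix: Use LIKE for wildcard pattern matching

Corrected query:
SELECT id, title FROM books WHERE title LIKE 'The%'

Result:
id | title                     
---+---------------------------
1  | The Fellowship of the Ring
4  | The Two Towers            
5  | The Fellowship of the Ring
7  | The Fellowship of the Ring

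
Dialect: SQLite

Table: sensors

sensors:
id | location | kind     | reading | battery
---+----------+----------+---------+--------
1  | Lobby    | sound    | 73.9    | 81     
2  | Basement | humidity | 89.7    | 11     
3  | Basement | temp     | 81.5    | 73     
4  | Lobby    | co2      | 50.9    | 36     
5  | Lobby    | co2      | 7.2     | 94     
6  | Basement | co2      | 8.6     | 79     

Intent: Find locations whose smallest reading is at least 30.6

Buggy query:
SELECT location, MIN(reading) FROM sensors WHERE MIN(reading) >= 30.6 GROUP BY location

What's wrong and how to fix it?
Bug: MIN() in WHERE is a misuse of aggregate

Fix: Replace WHERE with HAVING after the GROUP BY

Corrected query:
SELECT location, MIN(reading) FROM sensors GROUP BY location HAVING MIN(reading) >= 30.6

Result:
(no rows)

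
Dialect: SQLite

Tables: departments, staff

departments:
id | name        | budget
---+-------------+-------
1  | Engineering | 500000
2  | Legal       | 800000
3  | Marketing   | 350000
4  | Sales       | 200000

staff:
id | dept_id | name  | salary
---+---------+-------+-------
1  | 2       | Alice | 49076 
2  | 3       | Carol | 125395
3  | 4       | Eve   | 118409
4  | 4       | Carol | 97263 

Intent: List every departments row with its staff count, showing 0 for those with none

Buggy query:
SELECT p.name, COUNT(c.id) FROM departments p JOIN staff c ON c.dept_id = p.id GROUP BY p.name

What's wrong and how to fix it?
Bug: An inner join excludes parents with zero children

Fix: Use LEFT JOIN so parents without children still appear (COUNT(c.id) gives 0)

Corrected query:
SELECT p.name, COUNT(c.id) FROM departments p LEFT JOIN staff c ON c.dept_id = p.id GROUP BY p.name

Result:
name        | COUNT(c.id)
------------+------------
Engineering | 0          
Legal       | 1          
Marketing   | 1          
Sales       | 2          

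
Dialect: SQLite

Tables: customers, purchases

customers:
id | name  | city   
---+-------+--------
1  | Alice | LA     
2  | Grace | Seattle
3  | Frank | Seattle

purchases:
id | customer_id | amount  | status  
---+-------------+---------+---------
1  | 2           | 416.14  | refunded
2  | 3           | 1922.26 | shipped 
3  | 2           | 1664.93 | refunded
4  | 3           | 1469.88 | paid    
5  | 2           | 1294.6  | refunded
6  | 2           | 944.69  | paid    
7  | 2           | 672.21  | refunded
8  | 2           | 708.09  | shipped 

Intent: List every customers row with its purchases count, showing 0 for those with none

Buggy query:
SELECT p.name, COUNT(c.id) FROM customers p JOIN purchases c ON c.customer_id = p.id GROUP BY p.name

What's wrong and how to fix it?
Bug: An inner join excludes parents with zero children

Fix: Use LEFT JOIN so parents without children still appear (COUNT(c.id) gives 0)

Corrected query:
SELECT p.name, COUNT(c.id) FROM customers p LEFT JOIN purchases c ON c.customer_id = p.id GROUP BY p.name

Result:
name  | COUNT(c.id)
------+------------
Alice | 0          
Frank | 2          
Grace | 6          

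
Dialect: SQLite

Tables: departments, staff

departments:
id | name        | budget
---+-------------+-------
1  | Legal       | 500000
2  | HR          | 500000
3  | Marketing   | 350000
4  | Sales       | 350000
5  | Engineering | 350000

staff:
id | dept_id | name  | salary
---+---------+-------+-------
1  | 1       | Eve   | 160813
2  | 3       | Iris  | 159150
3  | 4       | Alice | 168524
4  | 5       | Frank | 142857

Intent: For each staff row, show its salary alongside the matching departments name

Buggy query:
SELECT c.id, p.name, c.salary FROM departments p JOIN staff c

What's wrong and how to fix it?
Bug: Missing join condition: each staff row is matched to all departments rows instead of just its own

Fix: Specify the join condition linking the foreign key to the parent id

Corrected query:
SELECT c.id, p.name, c.salary FROM departments p JOIN staff c ON c.dept_id = p.id

Result:
id | name        | salary
---+-------------+-------
1  | Legal       | 160813
2  | Marketing   | 159150
3  | Sales       | 168524
4  | Engineering | 142857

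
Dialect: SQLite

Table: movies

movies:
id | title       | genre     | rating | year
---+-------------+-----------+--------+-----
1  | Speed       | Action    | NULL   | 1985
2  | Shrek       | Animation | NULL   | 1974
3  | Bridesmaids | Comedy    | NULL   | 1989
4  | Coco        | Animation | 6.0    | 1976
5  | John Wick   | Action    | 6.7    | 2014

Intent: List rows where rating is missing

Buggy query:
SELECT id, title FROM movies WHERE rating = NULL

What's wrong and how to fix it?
Bug: Comparing to NULL with '=' never matches; NULL = NULL is unknown, not true

Fix: Replace '= NULL' with 'IS NULL'

Corrected query:
SELECT id, title FROM movies WHERE rating IS NULL

Result:
id | title      
---+------------
1  | Speed      
2  | Shrek      
3  | Bridesmaids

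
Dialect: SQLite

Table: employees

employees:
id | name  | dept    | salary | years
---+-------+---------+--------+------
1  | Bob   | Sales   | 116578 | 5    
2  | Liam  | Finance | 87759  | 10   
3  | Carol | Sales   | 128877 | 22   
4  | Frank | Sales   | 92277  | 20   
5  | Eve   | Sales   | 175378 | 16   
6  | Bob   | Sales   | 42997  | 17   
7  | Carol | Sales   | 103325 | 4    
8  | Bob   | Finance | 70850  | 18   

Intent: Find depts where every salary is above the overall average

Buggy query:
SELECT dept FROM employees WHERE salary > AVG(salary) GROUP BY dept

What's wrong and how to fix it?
Bug: WHERE evaluates per row before aggregation, so AVG() is unavailable

Fix: Use a subquery for AVG and a HAVING MIN(...) filter so the condition holds for every row in the group

Corrected query:
SELECT dept FROM employees GROUP BY dept HAVING MIN(salary) > (SELECT AVG(salary) FROM employees)

Result:
(no rows)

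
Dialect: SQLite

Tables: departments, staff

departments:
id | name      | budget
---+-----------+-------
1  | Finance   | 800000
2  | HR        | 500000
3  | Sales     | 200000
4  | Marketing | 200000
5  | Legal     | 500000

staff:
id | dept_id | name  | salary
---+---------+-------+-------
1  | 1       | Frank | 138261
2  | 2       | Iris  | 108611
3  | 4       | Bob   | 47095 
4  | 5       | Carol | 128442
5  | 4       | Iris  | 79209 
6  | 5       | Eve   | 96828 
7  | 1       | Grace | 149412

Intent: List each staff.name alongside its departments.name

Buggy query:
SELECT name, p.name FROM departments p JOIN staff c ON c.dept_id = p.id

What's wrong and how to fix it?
Bug: 'name' exists in both joined tables, so the database can't tell which one is meant

Fix: Prefix ambiguous columns with the table alias

Corrected query:
SELECT c.name, p.name FROM departments p JOIN staff c ON c.dept_id = p.id

Result:
name  | name     
------+----------
Frank | Finance  
Iris  | HR       
Bob   | Marketing
Carol | Legal    
Iris  | Marketing
Eve   | Legal    
Grace | Finance  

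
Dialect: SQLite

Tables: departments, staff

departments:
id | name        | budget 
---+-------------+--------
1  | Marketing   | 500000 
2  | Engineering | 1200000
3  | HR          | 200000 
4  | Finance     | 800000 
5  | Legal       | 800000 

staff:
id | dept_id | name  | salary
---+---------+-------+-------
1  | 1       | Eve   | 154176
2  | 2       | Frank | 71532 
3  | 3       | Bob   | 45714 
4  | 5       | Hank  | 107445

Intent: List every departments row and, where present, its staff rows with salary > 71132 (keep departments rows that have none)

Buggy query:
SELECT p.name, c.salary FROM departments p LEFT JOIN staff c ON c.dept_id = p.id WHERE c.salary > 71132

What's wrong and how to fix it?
Bug: A WHERE condition on the right-hand table after LEFT JOIN drops unmatched parents

Fix: Move the right-table condition into the ON clause so unmatched parents are kept

Corrected query:
SELECT p.name, c.salary FROM departments p LEFT JOIN staff c ON c.dept_id = p.id AND c.salary > 71132

Result:
name        | salary
------------+-------
Marketing   | 154176
Engineering | 71532 
HR          | NULL  
Finance     | NULL  
Legal       | 107445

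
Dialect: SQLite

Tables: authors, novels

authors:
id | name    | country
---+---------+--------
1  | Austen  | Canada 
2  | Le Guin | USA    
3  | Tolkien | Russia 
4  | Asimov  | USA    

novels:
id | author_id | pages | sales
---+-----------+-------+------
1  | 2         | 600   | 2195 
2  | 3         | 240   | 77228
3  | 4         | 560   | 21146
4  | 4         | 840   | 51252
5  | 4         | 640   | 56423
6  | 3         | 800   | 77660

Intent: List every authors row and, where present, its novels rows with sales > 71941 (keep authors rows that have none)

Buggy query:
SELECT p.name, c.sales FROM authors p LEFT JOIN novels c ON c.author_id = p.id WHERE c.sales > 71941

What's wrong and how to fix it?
Bug: A WHERE condition on the right-hand table after LEFT JOIN drops unmatched parents

Fix: Put 'c.sales > 71941' in the JOIN's ON clause instead of WHERE

Corrected query:
SELECT p.name, c.sales FROM authors p LEFT JOIN novels c ON c.author_id = p.id AND c.sales > 71941

Result:
name    | sales
--------+------
Austen  | NULL 
Le Guin | NULL 
Tolkien | 77228
Tolkien | 77660
Asimov  | NULL 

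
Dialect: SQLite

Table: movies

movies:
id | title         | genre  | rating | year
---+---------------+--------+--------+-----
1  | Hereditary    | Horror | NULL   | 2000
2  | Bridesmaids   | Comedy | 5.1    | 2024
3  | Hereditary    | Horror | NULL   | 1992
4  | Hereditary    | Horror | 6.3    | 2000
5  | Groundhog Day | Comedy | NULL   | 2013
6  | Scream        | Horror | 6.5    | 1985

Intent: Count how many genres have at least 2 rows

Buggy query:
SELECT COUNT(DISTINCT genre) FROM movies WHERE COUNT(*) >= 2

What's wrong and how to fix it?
Bug: COUNT(*) cannot appear in WHERE; the per-group count doesn't exist yet

Fix: Group first with HAVING COUNT(*) >= 2, then COUNT the resulting groups

Corrected query:
SELECT COUNT(*) FROM (SELECT genre FROM movies GROUP BY genre HAVING COUNT(*) >= 2)

Result:
COUNT(*)
--------
2       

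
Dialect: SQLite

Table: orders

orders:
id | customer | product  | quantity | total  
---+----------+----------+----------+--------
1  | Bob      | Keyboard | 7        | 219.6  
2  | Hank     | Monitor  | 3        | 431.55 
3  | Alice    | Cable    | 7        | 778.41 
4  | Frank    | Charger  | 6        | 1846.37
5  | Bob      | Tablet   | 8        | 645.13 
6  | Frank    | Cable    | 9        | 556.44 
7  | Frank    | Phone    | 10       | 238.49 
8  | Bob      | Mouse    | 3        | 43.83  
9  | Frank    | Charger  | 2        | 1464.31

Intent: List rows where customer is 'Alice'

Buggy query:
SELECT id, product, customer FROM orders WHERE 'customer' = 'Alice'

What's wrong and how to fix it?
Bug: Single quotes denote string literals in SQL; the column name is being compared as a constant string

Fix: Remove the quotes around the column name (or use double quotes for an identifier)

Corrected query:
SELECT id, product, customer FROM orders WHERE customer = 'Alice'

Result:
id | product | customer
---+---------+---------
3  | Cable   | Alice   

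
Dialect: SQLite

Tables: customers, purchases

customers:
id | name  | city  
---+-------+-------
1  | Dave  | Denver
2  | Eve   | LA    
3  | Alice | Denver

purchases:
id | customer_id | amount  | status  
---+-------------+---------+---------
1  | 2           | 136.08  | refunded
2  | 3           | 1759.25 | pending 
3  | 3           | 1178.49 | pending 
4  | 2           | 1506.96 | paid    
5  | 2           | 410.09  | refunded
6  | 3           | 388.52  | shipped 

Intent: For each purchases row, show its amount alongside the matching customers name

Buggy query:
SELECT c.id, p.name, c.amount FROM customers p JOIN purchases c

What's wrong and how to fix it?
Bug: Missing join condition: each purchases row is matched to all customers rows instead of just its own

Fix: Add ON c.customer_id = p.id to the JOIN

Corrected query:
SELECT c.id, p.name, c.amount FROM customers p JOIN purchases c ON c.customer_id = p.id

Result:
id | name  | amount 
---+-------+--------
1  | Eve   | 136.08 
2  | Alice | 1759.25
3  | Alice | 1178.49
4  | Eve   | 1506.96
5  | Eve   | 410.09 
6  | Alice | 388.52 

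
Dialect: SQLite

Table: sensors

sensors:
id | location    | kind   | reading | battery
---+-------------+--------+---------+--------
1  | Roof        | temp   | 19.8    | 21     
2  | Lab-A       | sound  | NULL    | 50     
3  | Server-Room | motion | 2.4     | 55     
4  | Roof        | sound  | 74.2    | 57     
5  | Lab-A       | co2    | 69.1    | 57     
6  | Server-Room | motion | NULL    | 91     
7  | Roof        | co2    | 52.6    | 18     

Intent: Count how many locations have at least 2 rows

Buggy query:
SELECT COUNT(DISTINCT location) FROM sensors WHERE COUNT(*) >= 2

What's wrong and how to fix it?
Bug: COUNT(*) cannot appear in WHERE; the per-group count doesn't exist yet

Fix: Group first with HAVING COUNT(*) >= 2, then COUNT the resulting groups

Corrected query:
SELECT COUNT(*) FROM (SELECT location FROM sensors GROUP BY location HAVING COUNT(*) >= 2)

Result:
COUNT(*)
--------
3       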